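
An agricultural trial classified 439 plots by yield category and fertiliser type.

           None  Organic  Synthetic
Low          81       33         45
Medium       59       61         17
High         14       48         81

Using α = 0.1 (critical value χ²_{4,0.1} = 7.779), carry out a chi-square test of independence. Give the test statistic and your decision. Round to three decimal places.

Row totals: 159, 137, 143. Column totals: 154, 142, 143. Grand total N = 439.
Expected counts (row total × column total / N):
  Low, None: 159×154/439 = 55.7768
  Low, Organic: 159×142/439 = 51.4305
  Low, Synthetic: 159×143/439 = 51.7927
  Medium, None: 137×154/439 = 48.0592
  Medium, Organic: 137×142/439 = 44.3144
  Medium, Synthetic: 137×143/439 = 44.6264
  High, None: 143×154/439 = 50.1640
  High, Organic: 143×142/439 = 46.2551
  High, Synthetic: 143×143/439 = 46.5809
Contributions (O − E)²/E:
  (81 − 55.7768)²/55.7768 = 11.4064
  (33 − 51.4305)²/51.4305 = 6.6047
  (45 − 51.7927)²/51.7927 = 0.8909
  (59 − 48.0592)²/48.0592 = 2.4907
  (61 − 44.3144)²/44.3144 = 6.2826
  (17 − 44.6264)²/44.6264 = 17.1024
  (14 − 50.1640)²/50.1640 = 26.0712
  (48 − 46.2551)²/46.2551 = 0.0658
  (81 − 46.5809)²/46.5809 = 25.4326
χ² = 11.4064 + 6.6047 + 0.8909 + 2.4907 + 6.2826 + 17.1024 + 26.0712 + 0.0658 + 25.4326 = 96.347
df = (3−1)(3−1) = 4. Since 96.347 > 7.779, reject the null hypothesis of independence at α = 0.1.

96.347; reject H₀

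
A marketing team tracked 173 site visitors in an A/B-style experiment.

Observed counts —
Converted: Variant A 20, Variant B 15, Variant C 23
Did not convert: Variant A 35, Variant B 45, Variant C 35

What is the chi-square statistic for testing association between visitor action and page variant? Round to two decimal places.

3.13

Row totals: 58, 115. Column totals: 55, 60, 58. Grand total N = 173.
Expected counts (row total × column total / N):
  Converted, Variant A: 58×55/173 = 18.439
  Converted, Variant B: 58×60/173 = 20.116
  Converted, Variant C: 58×58/173 = 19.445
  Did not convert, Variant A: 115×55/173 = 36.561
  Did not convert, Variant B: 115×60/173 = 39.884
  Did not convert, Variant C: 115×58/173 = 38.555
Contributions (O − E)²/E:
  (20 − 18.439)²/18.439 = 0.1322
  (15 − 20.116)²/20.116 = 1.3011
  (23 − 19.445)²/19.445 = 0.6499
  (35 − 36.561)²/36.561 = 0.0666
  (45 − 39.884)²/39.884 = 0.6562
  (35 − 38.555)²/38.555 = 0.3278
χ² = 0.1322 + 1.3011 + 0.6499 + 0.0666 + 0.6562 + 0.3278 = 3.13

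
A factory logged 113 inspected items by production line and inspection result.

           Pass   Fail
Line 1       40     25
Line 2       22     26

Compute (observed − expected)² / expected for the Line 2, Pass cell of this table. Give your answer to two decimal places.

Row total (Line 2) = 48; column total (Pass) = 62; N = 113.
Expected count E = 48 × 62 / 113 = 26.336.
Contribution = (O − E)²/E = (22 − 26.336)² / 26.336 = 0.71.

0.71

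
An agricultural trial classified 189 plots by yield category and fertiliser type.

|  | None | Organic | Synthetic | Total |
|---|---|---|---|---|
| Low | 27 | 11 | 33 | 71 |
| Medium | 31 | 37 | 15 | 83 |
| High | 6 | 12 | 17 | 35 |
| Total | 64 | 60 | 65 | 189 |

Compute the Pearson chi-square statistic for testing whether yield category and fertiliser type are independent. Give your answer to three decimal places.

Grand total N = 189.
Expected counts (row total × column total / N):
  Low, None: 71×64/189 = 24.0423
  Low, Organic: 71×60/189 = 22.5397
  Low, Synthetic: 71×65/189 = 24.4180
  Medium, None: 83×64/189 = 28.1058
  Medium, Organic: 83×60/189 = 26.3492
  Medium, Synthetic: 83×65/189 = 28.5450
  High, None: 35×64/189 = 11.8519
  High, Organic: 35×60/189 = 11.1111
  High, Synthetic: 35×65/189 = 12.0370
Contributions (O − E)²/E:
  (27 − 24.0423)²/24.0423 = 0.3639
  (11 − 22.5397)²/22.5397 = 5.9080
  (33 − 24.4180)²/24.4180 = 3.0162
  (31 − 28.1058)²/28.1058 = 0.2980
  (37 − 26.3492)²/26.3492 = 4.3052
  (15 − 28.5450)²/28.5450 = 6.4273
  (6 − 11.8519)²/11.8519 = 2.8894
  (12 − 11.1111)²/11.1111 = 0.0711
  (17 − 12.0370)²/12.0370 = 2.0463
χ² = 0.3639 + 5.9080 + 3.0162 + 0.2980 + 4.3052 + 6.4273 + 2.8894 + 0.0711 + 2.0463 = 25.325

25.325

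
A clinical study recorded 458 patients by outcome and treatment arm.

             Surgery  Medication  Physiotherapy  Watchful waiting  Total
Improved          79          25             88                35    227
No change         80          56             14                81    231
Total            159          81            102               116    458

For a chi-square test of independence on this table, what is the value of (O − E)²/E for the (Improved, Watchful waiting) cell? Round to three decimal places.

8.800

Row total (Improved) = 227; column total (Watchful waiting) = 116; N = 458.
Expected count E = 227 × 116 / 458 = 57.4934.
Contribution = (O − E)²/E = (35 − 57.4934)² / 57.4934 = 8.800.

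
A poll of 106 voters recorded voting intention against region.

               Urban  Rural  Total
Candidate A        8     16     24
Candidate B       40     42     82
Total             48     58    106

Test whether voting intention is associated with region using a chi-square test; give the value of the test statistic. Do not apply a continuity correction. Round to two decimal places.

Grand total N = 106.
Expected counts (row total × column total / N):
  Candidate A, Urban: 24×48/106 = 10.868
  Candidate A, Rural: 24×58/106 = 13.132
  Candidate B, Urban: 82×48/106 = 37.132
  Candidate B, Rural: 82×58/106 = 44.868
Contributions (O − E)²/E:
  (8 − 10.868)²/10.868 = 0.7568
  (16 − 13.132)²/13.132 = 0.6264
  (40 − 37.132)²/37.132 = 0.2215
  (42 − 44.868)²/44.868 = 0.1833
χ² = 0.7568 + 0.6264 + 0.2215 + 0.1833 = 1.79

1.79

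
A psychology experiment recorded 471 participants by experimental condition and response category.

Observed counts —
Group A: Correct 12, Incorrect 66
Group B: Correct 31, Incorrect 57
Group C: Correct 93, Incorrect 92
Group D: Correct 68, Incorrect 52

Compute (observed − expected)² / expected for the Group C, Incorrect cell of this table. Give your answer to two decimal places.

Row total (Group C) = 185; column total (Incorrect) = 267; N = 471.
Expected count E = 185 × 267 / 471 = 104.873.
Contribution = (O − E)²/E = (92 − 104.873)² / 104.873 = 1.58.

1.58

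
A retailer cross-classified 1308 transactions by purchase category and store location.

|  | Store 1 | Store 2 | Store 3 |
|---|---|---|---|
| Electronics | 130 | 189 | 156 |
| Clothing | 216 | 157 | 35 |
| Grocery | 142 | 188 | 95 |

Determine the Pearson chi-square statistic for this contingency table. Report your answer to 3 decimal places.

102.082

Row totals: 475, 408, 425. Column totals: 488, 534, 286. Grand total N = 1308.
Expected counts (row total × column total / N):
  Electronics, Store 1: 475×488/1308 = 177.2171
  Electronics, Store 2: 475×534/1308 = 193.9220
  Electronics, Store 3: 475×286/1308 = 103.8609
  Clothing, Store 1: 408×488/1308 = 152.2202
  Clothing, Store 2: 408×534/1308 = 166.5688
  Clothing, Store 3: 408×286/1308 = 89.2110
  Grocery, Store 1: 425×488/1308 = 158.5627
  Grocery, Store 2: 425×534/1308 = 173.5092
  Grocery, Store 3: 425×286/1308 = 92.9281
Contributions (O − E)²/E:
  (130 − 177.2171)²/177.2171 = 12.5804
  (189 − 193.9220)²/193.9220 = 0.1249
  (156 − 103.8609)²/103.8609 = 26.1743
  (216 − 152.2202)²/152.2202 = 26.7235
  (157 − 166.5688)²/166.5688 = 0.5497
  (35 − 89.2110)²/89.2110 = 32.9425
  (142 − 158.5627)²/158.5627 = 1.7301
  (188 − 173.5092)²/173.5092 = 1.2102
  (95 − 92.9281)²/92.9281 = 0.0462
χ² = 12.5804 + 0.1249 + 26.1743 + 26.7235 + 0.5497 + 32.9425 + 1.7301 + 1.2102 + 0.0462 = 102.082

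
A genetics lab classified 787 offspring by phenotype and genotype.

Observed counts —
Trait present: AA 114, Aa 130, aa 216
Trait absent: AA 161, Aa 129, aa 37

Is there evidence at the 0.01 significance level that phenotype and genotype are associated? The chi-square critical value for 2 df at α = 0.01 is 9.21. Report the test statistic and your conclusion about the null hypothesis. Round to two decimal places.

115.50; reject H₀

Row totals: 460, 327. Column totals: 275, 259, 253. Grand total N = 787.
Expected counts (row total × column total / N):
  Trait present, AA: 460×275/787 = 160.737
  Trait present, Aa: 460×259/787 = 151.385
  Trait present, aa: 460×253/787 = 147.878
  Trait absent, AA: 327×275/787 = 114.263
  Trait absent, Aa: 327×259/787 = 107.615
  Trait absent, aa: 327×253/787 = 105.122
Contributions (O − E)²/E:
  (114 − 160.737)²/160.737 = 13.5896
  (130 − 151.385)²/151.385 = 3.0209
  (216 − 147.878)²/147.878 = 31.3813
  (161 − 114.263)²/114.263 = 19.1168
  (129 − 107.615)²/107.615 = 4.2496
  (37 − 105.122)²/105.122 = 44.1450
χ² = 13.5896 + 3.0209 + 31.3813 + 19.1168 + 4.2496 + 44.1450 = 115.50
df = (2−1)(3−1) = 2. Since 115.50 > 9.21, reject the null hypothesis of independence at α = 0.01.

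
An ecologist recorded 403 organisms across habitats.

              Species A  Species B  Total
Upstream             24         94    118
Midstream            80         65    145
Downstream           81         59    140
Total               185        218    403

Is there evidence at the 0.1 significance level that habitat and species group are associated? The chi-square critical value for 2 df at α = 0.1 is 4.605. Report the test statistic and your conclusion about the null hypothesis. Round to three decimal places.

44.128; reject H₀

Grand total N = 403.
Expected counts (row total × column total / N):
  Upstream, Species A: 118×185/403 = 54.1687
  Upstream, Species B: 118×218/403 = 63.8313
  Midstream, Species A: 145×185/403 = 66.5633
  Midstream, Species B: 145×218/403 = 78.4367
  Downstream, Species A: 140×185/403 = 64.2680
  Downstream, Species B: 140×218/403 = 75.7320
Contributions (O − E)²/E:
  (24 − 54.1687)²/54.1687 = 16.8021
  (94 − 63.8313)²/63.8313 = 14.2587
  (80 − 66.5633)²/66.5633 = 2.7124
  (65 − 78.4367)²/78.4367 = 2.3018
  (81 − 64.2680)²/64.2680 = 4.3561
  (59 − 75.7320)²/75.7320 = 3.6967
χ² = 16.8021 + 14.2587 + 2.7124 + 2.3018 + 4.3561 + 3.6967 = 44.128
df = (3−1)(2−1) = 2. Since 44.128 > 4.605, reject the null hypothesis of independence at α = 0.1.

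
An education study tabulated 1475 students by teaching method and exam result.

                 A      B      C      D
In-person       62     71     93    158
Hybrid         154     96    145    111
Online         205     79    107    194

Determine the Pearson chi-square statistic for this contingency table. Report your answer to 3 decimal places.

75.106

Row totals: 384, 506, 585. Column totals: 421, 246, 345, 463. Grand total N = 1475.
Expected counts (row total × column total / N):
  In-person, A: 384×421/1475 = 109.6027
  In-person, B: 384×246/1475 = 64.0434
  In-person, C: 384×345/1475 = 89.8169
  In-person, D: 384×463/1475 = 120.5369
  Hybrid, A: 506×421/1475 = 144.4244
  Hybrid, B: 506×246/1475 = 84.3905
  Hybrid, C: 506×345/1475 = 118.3525
  Hybrid, D: 506×463/1475 = 158.8325
  Online, A: 585×421/1475 = 166.9729
  Online, B: 585×246/1475 = 97.5661
  Online, C: 585×345/1475 = 136.8305
  Online, D: 585×463/1475 = 183.6305
Contributions (O − E)²/E:
  (62 − 109.6027)²/109.6027 = 20.6748
  (71 − 64.0434)²/64.0434 = 0.7556
  (93 − 89.8169)²/89.8169 = 0.1128
  (158 − 120.5369)²/120.5369 = 11.6436
  (154 − 144.4244)²/144.4244 = 0.6349
  (96 − 84.3905)²/84.3905 = 1.5971
  (145 − 118.3525)²/118.3525 = 5.9998
  (111 − 158.8325)²/158.8325 = 14.4048
  (205 − 166.9729)²/166.9729 = 8.6604
  (79 − 97.5661)²/97.5661 = 3.5330
  (107 − 136.8305)²/136.8305 = 6.5034
  (194 − 183.6305)²/183.6305 = 0.5856
χ² = 20.6748 + 0.7556 + 0.1128 + 11.6436 + 0.6349 + 1.5971 + 5.9998 + 14.4048 + 8.6604 + 3.5330 + 6.5034 + 0.5856 = 75.106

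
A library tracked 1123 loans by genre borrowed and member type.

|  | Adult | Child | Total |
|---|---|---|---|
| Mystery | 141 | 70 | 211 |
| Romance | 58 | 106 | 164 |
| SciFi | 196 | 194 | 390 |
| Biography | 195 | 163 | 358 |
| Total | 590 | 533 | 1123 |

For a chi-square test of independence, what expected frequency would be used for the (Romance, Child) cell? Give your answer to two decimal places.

Row total (Romance) = 164; column total (Child) = 533; grand total N = 1123.
Expected count = (row total × column total) / N = 164 × 533 / 1123 = 77.84.

77.84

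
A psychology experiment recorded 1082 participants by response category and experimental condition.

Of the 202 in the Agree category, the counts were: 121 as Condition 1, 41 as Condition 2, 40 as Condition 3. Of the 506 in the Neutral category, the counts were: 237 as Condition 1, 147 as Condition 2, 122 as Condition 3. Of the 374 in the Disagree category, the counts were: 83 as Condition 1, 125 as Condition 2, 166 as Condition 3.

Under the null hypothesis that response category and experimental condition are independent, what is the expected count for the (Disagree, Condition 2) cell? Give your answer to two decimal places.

Row total (Disagree) = 374; column total (Condition 2) = 313; grand total N = 1082.
Expected count = (row total × column total) / N = 374 × 313 / 1082 = 108.19.

108.19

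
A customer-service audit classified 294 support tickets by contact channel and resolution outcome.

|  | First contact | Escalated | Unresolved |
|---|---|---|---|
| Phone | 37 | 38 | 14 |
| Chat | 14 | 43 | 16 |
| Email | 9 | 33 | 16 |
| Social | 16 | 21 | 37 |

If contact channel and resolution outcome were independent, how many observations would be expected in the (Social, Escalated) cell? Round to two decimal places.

Row total (Social) = 74; column total (Escalated) = 135; grand total N = 294.
Expected count = (row total × column total) / N = 74 × 135 / 294 = 33.98.

33.98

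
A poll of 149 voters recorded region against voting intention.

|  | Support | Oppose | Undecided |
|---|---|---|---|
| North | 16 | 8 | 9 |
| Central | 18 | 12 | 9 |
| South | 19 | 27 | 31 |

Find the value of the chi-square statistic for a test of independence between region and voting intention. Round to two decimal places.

8.94

Row totals: 33, 39, 77. Column totals: 53, 47, 49. Grand total N = 149.
Expected counts (row total × column total / N):
  North, Support: 33×53/149 = 11.738
  North, Oppose: 33×47/149 = 10.409
  North, Undecided: 33×49/149 = 10.852
  Central, Support: 39×53/149 = 13.872
  Central, Oppose: 39×47/149 = 12.302
  Central, Undecided: 39×49/149 = 12.826
  South, Support: 77×53/149 = 27.389
  South, Oppose: 77×47/149 = 24.289
  South, Undecided: 77×49/149 = 25.322
Contributions (O − E)²/E:
  (16 − 11.738)²/11.738 = 1.5475
  (8 − 10.409)²/10.409 = 0.5575
  (9 − 10.852)²/10.852 = 0.3161
  (18 − 13.872)²/13.872 = 1.2284
  (12 − 12.302)²/12.302 = 0.0074
  (9 − 12.826)²/12.826 = 1.1413
  (19 − 27.389)²/27.389 = 2.5695
  (27 − 24.289)²/24.289 = 0.3026
  (31 − 25.322)²/25.322 = 1.2732
χ² = 1.5475 + 0.5575 + 0.3161 + 1.2284 + 0.0074 + 1.1413 + 2.5695 + 0.3026 + 1.2732 = 8.94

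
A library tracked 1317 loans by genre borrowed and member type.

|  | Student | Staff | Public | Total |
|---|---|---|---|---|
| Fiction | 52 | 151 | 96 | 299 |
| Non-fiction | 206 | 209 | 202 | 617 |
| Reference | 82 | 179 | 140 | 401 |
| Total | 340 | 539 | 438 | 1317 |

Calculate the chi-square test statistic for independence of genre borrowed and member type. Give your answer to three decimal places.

Grand total N = 1317.
Expected counts (row total × column total / N):
  Fiction, Student: 299×340/1317 = 77.1906
  Fiction, Staff: 299×539/1317 = 122.3698
  Fiction, Public: 299×438/1317 = 99.4396
  Non-fiction, Student: 617×340/1317 = 159.2863
  Non-fiction, Staff: 617×539/1317 = 252.5156
  Non-fiction, Public: 617×438/1317 = 205.1982
  Reference, Student: 401×340/1317 = 103.5232
  Reference, Staff: 401×539/1317 = 164.1147
  Reference, Public: 401×438/1317 = 133.3622
Contributions (O − E)²/E:
  (52 − 77.1906)²/77.1906 = 8.2208
  (151 − 122.3698)²/122.3698 = 6.6985
  (96 − 99.4396)²/99.4396 = 0.1190
  (206 − 159.2863)²/159.2863 = 13.6997
  (209 − 252.5156)²/252.5156 = 7.4990
  (202 − 205.1982)²/205.1982 = 0.0498
  (82 − 103.5232)²/103.5232 = 4.4748
  (179 − 164.1147)²/164.1147 = 1.3501
  (140 − 133.3622)²/133.3622 = 0.3304
χ² = 8.2208 + 6.6985 + 0.1190 + 13.6997 + 7.4990 + 0.0498 + 4.4748 + 1.3501 + 0.3304 = 42.442

42.442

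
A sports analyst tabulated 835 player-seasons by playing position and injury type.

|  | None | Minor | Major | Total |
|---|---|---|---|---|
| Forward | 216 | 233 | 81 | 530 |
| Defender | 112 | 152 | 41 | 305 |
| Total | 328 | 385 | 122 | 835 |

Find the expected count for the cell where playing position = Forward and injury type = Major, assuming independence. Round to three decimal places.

77.437

Row total (Forward) = 530; column total (Major) = 122; grand total N = 835.
Expected count = (row total × column total) / N = 530 × 122 / 835 = 77.437.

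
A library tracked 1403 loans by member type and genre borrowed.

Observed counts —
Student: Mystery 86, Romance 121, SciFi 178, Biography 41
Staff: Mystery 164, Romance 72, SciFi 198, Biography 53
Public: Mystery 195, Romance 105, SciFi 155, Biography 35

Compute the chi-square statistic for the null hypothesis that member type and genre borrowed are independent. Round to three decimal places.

59.981

Row totals: 426, 487, 490. Column totals: 445, 298, 531, 129. Grand total N = 1403.
Expected counts (row total × column total / N):
  Student, Mystery: 426×445/1403 = 135.1176
  Student, Romance: 426×298/1403 = 90.4833
  Student, SciFi: 426×531/1403 = 161.2302
  Student, Biography: 426×129/1403 = 39.1689
  Staff, Mystery: 487×445/1403 = 154.4654
  Staff, Romance: 487×298/1403 = 103.4398
  Staff, SciFi: 487×531/1403 = 184.3172
  Staff, Biography: 487×129/1403 = 44.7776
  Public, Mystery: 490×445/1403 = 155.4170
  Public, Romance: 490×298/1403 = 104.0770
  Public, SciFi: 490×531/1403 = 185.4526
  Public, Biography: 490×129/1403 = 45.0535
Contributions (O − E)²/E:
  (86 − 135.1176)²/135.1176 = 17.8551
  (121 − 90.4833)²/90.4833 = 10.2922
  (178 − 161.2302)²/161.2302 = 1.7443
  (41 − 39.1689)²/39.1689 = 0.0856
  (164 − 154.4654)²/154.4654 = 0.5885
  (72 − 103.4398)²/103.4398 = 9.5559
  (198 − 184.3172)²/184.3172 = 1.0157
  (53 − 44.7776)²/44.7776 = 1.5099
  (195 − 155.4170)²/155.4170 = 10.0814
  (105 − 104.0770)²/104.0770 = 0.0082
  (155 − 185.4526)²/185.4526 = 5.0005
  (35 − 45.0535)²/45.0535 = 2.2434
χ² = 17.8551 + 10.2922 + 1.7443 + 0.0856 + 0.5885 + 9.5559 + 1.0157 + 1.5099 + 10.0814 + 0.0082 + 5.0005 + 2.2434 = 59.981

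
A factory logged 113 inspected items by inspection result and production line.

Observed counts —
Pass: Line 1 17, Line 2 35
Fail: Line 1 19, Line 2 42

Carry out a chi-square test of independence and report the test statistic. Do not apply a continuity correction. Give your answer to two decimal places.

Row totals: 52, 61. Column totals: 36, 77. Grand total N = 113.
Expected counts (row total × column total / N):
  Pass, Line 1: 52×36/113 = 16.566
  Pass, Line 2: 52×77/113 = 35.434
  Fail, Line 1: 61×36/113 = 19.434
  Fail, Line 2: 61×77/113 = 41.566
Contributions (O − E)²/E:
  (17 − 16.566)²/16.566 = 0.0114
  (35 − 35.434)²/35.434 = 0.0053
  (19 − 19.434)²/19.434 = 0.0097
  (42 − 41.566)²/41.566 = 0.0045
χ² = 0.0114 + 0.0053 + 0.0097 + 0.0045 = 0.03

0.03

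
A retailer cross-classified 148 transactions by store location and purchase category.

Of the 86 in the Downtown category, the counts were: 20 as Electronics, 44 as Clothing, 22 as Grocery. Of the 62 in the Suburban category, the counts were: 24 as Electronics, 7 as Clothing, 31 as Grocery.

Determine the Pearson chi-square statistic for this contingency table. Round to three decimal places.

Row totals: 86, 62. Column totals: 44, 51, 53. Grand total N = 148.
Expected counts (row total × column total / N):
  Downtown, Electronics: 86×44/148 = 25.5676
  Downtown, Clothing: 86×51/148 = 29.6351
  Downtown, Grocery: 86×53/148 = 30.7973
  Suburban, Electronics: 62×44/148 = 18.4324
  Suburban, Clothing: 62×51/148 = 21.3649
  Suburban, Grocery: 62×53/148 = 22.2027
Contributions (O − E)²/E:
  (20 − 25.5676)²/25.5676 = 1.2124
  (44 − 29.6351)²/29.6351 = 6.9630
  (22 − 30.7973)²/30.7973 = 2.5130
  (24 − 18.4324)²/18.4324 = 1.6817
  (7 − 21.3649)²/21.3649 = 9.6584
  (31 − 22.2027)²/22.2027 = 3.4857
χ² = 1.2124 + 6.9630 + 2.5130 + 1.6817 + 9.6584 + 3.4857 = 25.514

25.514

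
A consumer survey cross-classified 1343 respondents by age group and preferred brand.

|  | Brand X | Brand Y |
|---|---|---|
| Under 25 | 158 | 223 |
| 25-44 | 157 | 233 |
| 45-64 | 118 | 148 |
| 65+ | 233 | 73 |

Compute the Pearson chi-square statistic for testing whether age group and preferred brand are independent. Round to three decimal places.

Row totals: 381, 390, 266, 306. Column totals: 666, 677. Grand total N = 1343.
Expected counts (row total × column total / N):
  Under 25, Brand X: 381×666/1343 = 188.9397
  Under 25, Brand Y: 381×677/1343 = 192.0603
  25-44, Brand X: 390×666/1343 = 193.4028
  25-44, Brand Y: 390×677/1343 = 196.5972
  45-64, Brand X: 266×666/1343 = 131.9106
  45-64, Brand Y: 266×677/1343 = 134.0894
  65+, Brand X: 306×666/1343 = 151.7468
  65+, Brand Y: 306×677/1343 = 154.2532
Contributions (O − E)²/E:
  (158 − 188.9397)²/188.9397 = 5.0665
  (223 − 192.0603)²/192.0603 = 4.9842
  (157 − 193.4028)²/193.4028 = 6.8518
  (233 − 196.5972)²/196.5972 = 6.7405
  (118 − 131.9106)²/131.9106 = 1.4669
  (148 − 134.0894)²/134.0894 = 1.4431
  (233 − 151.7468)²/151.7468 = 43.5072
  (73 − 154.2532)²/154.2532 = 42.8003
χ² = 5.0665 + 4.9842 + 6.8518 + 6.7405 + 1.4669 + 1.4431 + 43.5072 + 42.8003 = 112.861

112.861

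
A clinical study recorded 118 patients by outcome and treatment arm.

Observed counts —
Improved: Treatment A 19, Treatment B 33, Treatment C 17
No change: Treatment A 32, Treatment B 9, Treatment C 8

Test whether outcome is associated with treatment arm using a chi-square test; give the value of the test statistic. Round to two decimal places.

Row totals: 69, 49. Column totals: 51, 42, 25. Grand total N = 118.
Expected counts (row total × column total / N):
  Improved, Treatment A: 69×51/118 = 29.82203
  Improved, Treatment B: 69×42/118 = 24.55932
  Improved, Treatment C: 69×25/118 = 14.61864
  No change, Treatment A: 49×51/118 = 21.17797
  No change, Treatment B: 49×42/118 = 17.44068
  No change, Treatment C: 49×25/118 = 10.38136
Contributions (O − E)²/E:
  (19 − 29.82203)²/29.82203 = 3.9272
  (33 − 24.55932)²/24.55932 = 2.9009
  (17 − 14.61864)²/14.61864 = 0.3879
  (32 − 21.17797)²/21.17797 = 5.5301
  (9 − 17.44068)²/17.44068 = 4.0850
  (8 − 10.38136)²/10.38136 = 0.5463
χ² = 3.9272 + 2.9009 + 0.3879 + 5.5301 + 4.0850 + 0.5463 = 17.38

17.38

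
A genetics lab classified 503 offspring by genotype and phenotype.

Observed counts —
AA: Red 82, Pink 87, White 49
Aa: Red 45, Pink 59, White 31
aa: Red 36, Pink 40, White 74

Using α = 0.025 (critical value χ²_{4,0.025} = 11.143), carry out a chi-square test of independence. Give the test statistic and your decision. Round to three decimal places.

Row totals: 218, 135, 150. Column totals: 163, 186, 154. Grand total N = 503.
Expected counts (row total × column total / N):
  AA, Red: 218×163/503 = 70.6441
  AA, Pink: 218×186/503 = 80.6123
  AA, White: 218×154/503 = 66.7435
  Aa, Red: 135×163/503 = 43.7475
  Aa, Pink: 135×186/503 = 49.9205
  Aa, White: 135×154/503 = 41.3320
  aa, Red: 150×163/503 = 48.6083
  aa, Pink: 150×186/503 = 55.4672
  aa, White: 150×154/503 = 45.9245
Contributions (O − E)²/E:
  (82 − 70.6441)²/70.6441 = 1.8254
  (87 − 80.6123)²/80.6123 = 0.5062
  (49 − 66.7435)²/66.7435 = 4.7170
  (45 − 43.7475)²/43.7475 = 0.0359
  (59 − 49.9205)²/49.9205 = 1.6514
  (31 − 41.3320)²/41.3320 = 2.5828
  (36 − 48.6083)²/48.6083 = 3.2704
  (40 − 55.4672)²/55.4672 = 4.3131
  (74 − 45.9245)²/45.9245 = 17.1637
χ² = 1.8254 + 0.5062 + 4.7170 + 0.0359 + 1.6514 + 2.5828 + 3.2704 + 4.3131 + 17.1637 = 36.066
df = (3−1)(3−1) = 4. Since 36.066 > 11.143, reject the null hypothesis of independence at α = 0.025.

36.066; reject H₀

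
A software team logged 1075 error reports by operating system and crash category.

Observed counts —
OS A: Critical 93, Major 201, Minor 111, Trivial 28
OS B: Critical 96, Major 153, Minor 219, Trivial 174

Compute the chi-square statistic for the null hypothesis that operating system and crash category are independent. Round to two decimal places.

110.99

Row totals: 433, 642. Column totals: 189, 354, 330, 202. Grand total N = 1075.
Expected counts (row total × column total / N):
  OS A, Critical: 433×189/1075 = 76.127
  OS A, Major: 433×354/1075 = 142.588
  OS A, Minor: 433×330/1075 = 132.921
  OS A, Trivial: 433×202/1075 = 81.364
  OS B, Critical: 642×189/1075 = 112.873
  OS B, Major: 642×354/1075 = 211.412
  OS B, Minor: 642×330/1075 = 197.079
  OS B, Trivial: 642×202/1075 = 120.636
Contributions (O − E)²/E:
  (93 − 76.127)²/76.127 = 3.7398
  (201 − 142.588)²/142.588 = 23.9288
  (111 − 132.921)²/132.921 = 3.6152
  (28 − 81.364)²/81.364 = 34.9997
  (96 − 112.873)²/112.873 = 2.5223
  (153 − 211.412)²/211.412 = 16.1389
  (219 − 197.079)²/197.079 = 2.4383
  (174 − 120.636)²/120.636 = 23.6059
χ² = 3.7398 + 23.9288 + 3.6152 + 34.9997 + 2.5223 + 16.1389 + 2.4383 + 23.6059 = 110.99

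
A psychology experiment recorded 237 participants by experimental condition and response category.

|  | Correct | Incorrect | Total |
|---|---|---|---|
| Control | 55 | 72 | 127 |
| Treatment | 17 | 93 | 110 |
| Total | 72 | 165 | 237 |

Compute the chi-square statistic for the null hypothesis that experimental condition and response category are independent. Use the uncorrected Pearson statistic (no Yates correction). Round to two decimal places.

21.62

Grand total N = 237.
Expected counts (row total × column total / N):
  Control, Correct: 127×72/237 = 38.582
  Control, Incorrect: 127×165/237 = 88.418
  Treatment, Correct: 110×72/237 = 33.418
  Treatment, Incorrect: 110×165/237 = 76.582
Contributions (O − E)²/E:
  (55 − 38.582)²/38.582 = 6.9864
  (72 − 88.418)²/88.418 = 3.0486
  (17 − 33.418)²/33.418 = 8.0660
  (93 − 76.582)²/76.582 = 3.5198
χ² = 6.9864 + 3.0486 + 8.0660 + 3.5198 = 21.62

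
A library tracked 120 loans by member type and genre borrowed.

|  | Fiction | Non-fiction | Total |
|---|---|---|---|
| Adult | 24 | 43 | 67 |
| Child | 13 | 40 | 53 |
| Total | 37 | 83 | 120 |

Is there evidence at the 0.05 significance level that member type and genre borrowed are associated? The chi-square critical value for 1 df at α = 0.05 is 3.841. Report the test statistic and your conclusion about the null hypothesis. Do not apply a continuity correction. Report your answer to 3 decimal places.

Grand total N = 120.
Expected counts (row total × column total / N):
  Adult, Fiction: 67×37/120 = 20.6583
  Adult, Non-fiction: 67×83/120 = 46.3417
  Child, Fiction: 53×37/120 = 16.3417
  Child, Non-fiction: 53×83/120 = 36.6583
Contributions (O − E)²/E:
  (24 − 20.6583)²/20.6583 = 0.5406
  (43 − 46.3417)²/46.3417 = 0.2410
  (13 − 16.3417)²/16.3417 = 0.6833
  (40 − 36.6583)²/36.6583 = 0.3046
χ² = 0.5406 + 0.2410 + 0.6833 + 0.3046 = 1.769
df = (2−1)(2−1) = 1. Since 1.769 < 3.841, fail to reject the null hypothesis of independence at α = 0.05.

1.769; fail to reject H₀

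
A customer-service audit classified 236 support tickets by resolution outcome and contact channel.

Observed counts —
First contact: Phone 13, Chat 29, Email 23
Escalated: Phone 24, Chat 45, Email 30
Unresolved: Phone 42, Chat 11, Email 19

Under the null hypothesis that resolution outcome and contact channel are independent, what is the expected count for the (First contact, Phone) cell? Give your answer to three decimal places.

21.758

Row total (First contact) = 65; column total (Phone) = 79; grand total N = 236.
Expected count = (row total × column total) / N = 65 × 79 / 236 = 21.758.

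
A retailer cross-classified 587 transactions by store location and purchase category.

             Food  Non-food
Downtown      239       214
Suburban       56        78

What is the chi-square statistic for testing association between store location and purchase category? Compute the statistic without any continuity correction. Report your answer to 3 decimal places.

4.976

Row totals: 453, 134. Column totals: 295, 292. Grand total N = 587.
Expected counts (row total × column total / N):
  Downtown, Food: 453×295/587 = 227.6576
  Downtown, Non-food: 453×292/587 = 225.3424
  Suburban, Food: 134×295/587 = 67.3424
  Suburban, Non-food: 134×292/587 = 66.6576
Contributions (O − E)²/E:
  (239 − 227.6576)²/227.6576 = 0.5651
  (214 − 225.3424)²/225.3424 = 0.5709
  (56 − 67.3424)²/67.3424 = 1.9104
  (78 − 66.6576)²/66.6576 = 1.9300
χ² = 0.5651 + 0.5709 + 1.9104 + 1.9300 = 4.976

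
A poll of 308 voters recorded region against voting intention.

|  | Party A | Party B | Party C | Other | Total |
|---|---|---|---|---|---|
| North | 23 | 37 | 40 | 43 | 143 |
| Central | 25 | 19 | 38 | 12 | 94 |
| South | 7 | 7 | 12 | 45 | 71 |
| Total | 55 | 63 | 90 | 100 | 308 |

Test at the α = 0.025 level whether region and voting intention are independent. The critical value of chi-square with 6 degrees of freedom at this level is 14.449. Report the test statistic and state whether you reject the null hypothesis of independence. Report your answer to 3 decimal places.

Grand total N = 308.
Expected counts (row total × column total / N):
  North, Party A: 143×55/308 = 25.535714
  North, Party B: 143×63/308 = 29.250000
  North, Party C: 143×90/308 = 41.785714
  North, Other: 143×100/308 = 46.428571
  Central, Party A: 94×55/308 = 16.785714
  Central, Party B: 94×63/308 = 19.227273
  Central, Party C: 94×90/308 = 27.467532
  Central, Other: 94×100/308 = 30.519481
  South, Party A: 71×55/308 = 12.678571
  South, Party B: 71×63/308 = 14.522727
  South, Party C: 71×90/308 = 20.746753
  South, Other: 71×100/308 = 23.051948
Contributions (O − E)²/E:
  (23 − 25.535714)²/25.535714 = 0.2518
  (37 − 29.250000)²/29.250000 = 2.0534
  (40 − 41.785714)²/41.785714 = 0.0763
  (43 − 46.428571)²/46.428571 = 0.2532
  (25 − 16.785714)²/16.785714 = 4.0198
  (19 − 19.227273)²/19.227273 = 0.0027
  (38 − 27.467532)²/27.467532 = 4.0387
  (12 − 30.519481)²/30.519481 = 11.2378
  (7 − 12.678571)²/12.678571 = 2.5434
  (7 − 14.522727)²/14.522727 = 3.8967
  (12 − 20.746753)²/20.746753 = 3.6876
  (45 − 23.051948)²/23.051948 = 20.8970
χ² = 0.2518 + 2.0534 + 0.0763 + 0.2532 + 4.0198 + 0.0027 + 4.0387 + 11.2378 + 2.5434 + 3.8967 + 3.6876 + 20.8970 = 52.958
df = (3−1)(4−1) = 6. Since 52.958 > 14.449, reject the null hypothesis of independence at α = 0.025.

52.958; reject H₀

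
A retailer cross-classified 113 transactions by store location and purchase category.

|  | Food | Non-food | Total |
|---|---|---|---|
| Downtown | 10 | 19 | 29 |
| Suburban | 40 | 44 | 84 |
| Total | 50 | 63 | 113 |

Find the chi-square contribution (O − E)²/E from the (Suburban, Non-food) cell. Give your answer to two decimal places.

0.17

Row total (Suburban) = 84; column total (Non-food) = 63; N = 113.
Expected count E = 84 × 63 / 113 = 46.8319.
Contribution = (O − E)²/E = (44 − 46.8319)² / 46.8319 = 0.17.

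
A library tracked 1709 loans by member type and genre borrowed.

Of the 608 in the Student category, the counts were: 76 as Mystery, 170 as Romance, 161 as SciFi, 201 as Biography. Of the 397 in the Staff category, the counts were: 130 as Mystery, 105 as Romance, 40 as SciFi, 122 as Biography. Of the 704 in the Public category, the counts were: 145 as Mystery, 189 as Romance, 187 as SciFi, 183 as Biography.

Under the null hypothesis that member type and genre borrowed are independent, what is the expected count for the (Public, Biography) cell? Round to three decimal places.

208.440

Row total (Public) = 704; column total (Biography) = 506; grand total N = 1709.
Expected count = (row total × column total) / N = 704 × 506 / 1709 = 208.440.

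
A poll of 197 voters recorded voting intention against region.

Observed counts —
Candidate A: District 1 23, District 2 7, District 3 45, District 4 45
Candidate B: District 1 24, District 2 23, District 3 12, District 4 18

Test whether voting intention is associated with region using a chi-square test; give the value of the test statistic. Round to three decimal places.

31.339

Row totals: 120, 77. Column totals: 47, 30, 57, 63. Grand total N = 197.
Expected counts (row total × column total / N):
  Candidate A, District 1: 120×47/197 = 28.629442
  Candidate A, District 2: 120×30/197 = 18.274112
  Candidate A, District 3: 120×57/197 = 34.720812
  Candidate A, District 4: 120×63/197 = 38.375635
  Candidate B, District 1: 77×47/197 = 18.370558
  Candidate B, District 2: 77×30/197 = 11.725888
  Candidate B, District 3: 77×57/197 = 22.279188
  Candidate B, District 4: 77×63/197 = 24.624365
Contributions (O − E)²/E:
  (23 − 28.629442)²/28.629442 = 1.1069
  (7 − 18.274112)²/18.274112 = 6.9555
  (45 − 34.720812)²/34.720812 = 3.0432
  (45 − 38.375635)²/38.375635 = 1.1435
  (24 − 18.370558)²/18.370558 = 1.7251
  (23 − 11.725888)²/11.725888 = 10.8397
  (12 − 22.279188)²/22.279188 = 4.7426
  (18 − 24.624365)²/24.624365 = 1.7821
χ² = 1.1069 + 6.9555 + 3.0432 + 1.1435 + 1.7251 + 10.8397 + 4.7426 + 1.7821 = 31.339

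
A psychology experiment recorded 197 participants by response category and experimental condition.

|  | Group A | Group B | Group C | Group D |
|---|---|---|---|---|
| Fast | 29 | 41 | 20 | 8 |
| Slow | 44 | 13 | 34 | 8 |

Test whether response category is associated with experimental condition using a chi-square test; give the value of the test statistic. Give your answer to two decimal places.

Row totals: 98, 99. Column totals: 73, 54, 54, 16. Grand total N = 197.
Expected counts (row total × column total / N):
  Fast, Group A: 98×73/197 = 36.315
  Fast, Group B: 98×54/197 = 26.863
  Fast, Group C: 98×54/197 = 26.863
  Fast, Group D: 98×16/197 = 7.959
  Slow, Group A: 99×73/197 = 36.685
  Slow, Group B: 99×54/197 = 27.137
  Slow, Group C: 99×54/197 = 27.137
  Slow, Group D: 99×16/197 = 8.041
Contributions (O − E)²/E:
  (29 − 36.315)²/36.315 = 1.4735
  (41 − 26.863)²/26.863 = 7.4398
  (20 − 26.863)²/26.863 = 1.7534
  (8 − 7.959)²/7.959 = 0.0002
  (44 − 36.685)²/36.685 = 1.4586
  (13 − 27.137)²/27.137 = 7.3647
  (34 − 27.137)²/27.137 = 1.7357
  (8 − 8.041)²/8.041 = 0.0002
χ² = 1.4735 + 7.4398 + 1.7534 + 0.0002 + 1.4586 + 7.3647 + 1.7357 + 0.0002 = 21.23

21.23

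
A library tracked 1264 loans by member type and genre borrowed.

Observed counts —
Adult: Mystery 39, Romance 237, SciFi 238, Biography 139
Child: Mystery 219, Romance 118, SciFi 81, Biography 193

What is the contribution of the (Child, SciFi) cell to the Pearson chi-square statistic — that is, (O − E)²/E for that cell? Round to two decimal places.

34.75

Row total (Child) = 611; column total (SciFi) = 319; N = 1264.
Expected count E = 611 × 319 / 1264 = 154.2002.
Contribution = (O − E)²/E = (81 − 154.2002)² / 154.2002 = 34.75.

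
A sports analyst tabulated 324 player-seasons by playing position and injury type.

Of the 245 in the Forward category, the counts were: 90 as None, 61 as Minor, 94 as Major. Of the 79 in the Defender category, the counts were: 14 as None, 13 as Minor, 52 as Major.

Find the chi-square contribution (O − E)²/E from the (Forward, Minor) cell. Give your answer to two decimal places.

0.45

Row total (Forward) = 245; column total (Minor) = 74; N = 324.
Expected count E = 245 × 74 / 324 = 55.957.
Contribution = (O − E)²/E = (61 − 55.957)² / 55.957 = 0.45.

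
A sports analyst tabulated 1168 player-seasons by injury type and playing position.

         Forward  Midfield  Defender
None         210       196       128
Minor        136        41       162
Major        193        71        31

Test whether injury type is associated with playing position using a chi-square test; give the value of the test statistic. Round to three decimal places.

Row totals: 534, 339, 295. Column totals: 539, 308, 321. Grand total N = 1168.
Expected counts (row total × column total / N):
  None, Forward: 534×539/1168 = 246.4264
  None, Midfield: 534×308/1168 = 140.8151
  None, Defender: 534×321/1168 = 146.7586
  Minor, Forward: 339×539/1168 = 156.4392
  Minor, Midfield: 339×308/1168 = 89.3938
  Minor, Defender: 339×321/1168 = 93.1670
  Major, Forward: 295×539/1168 = 136.1344
  Major, Midfield: 295×308/1168 = 77.7911
  Major, Defender: 295×321/1168 = 81.0745
Contributions (O − E)²/E:
  (210 − 246.4264)²/246.4264 = 5.3845
  (196 − 140.8151)²/140.8151 = 21.6268
  (128 − 146.7586)²/146.7586 = 2.3977
  (136 − 156.4392)²/156.4392 = 2.6704
  (41 − 89.3938)²/89.3938 = 26.1982
  (162 − 93.1670)²/93.1670 = 50.8547
  (193 − 136.1344)²/136.1344 = 23.7537
  (71 − 77.7911)²/77.7911 = 0.5929
  (31 − 81.0745)²/81.0745 = 30.9278
χ² = 5.3845 + 21.6268 + 2.3977 + 2.6704 + 26.1982 + 50.8547 + 23.7537 + 0.5929 + 30.9278 = 164.407

164.407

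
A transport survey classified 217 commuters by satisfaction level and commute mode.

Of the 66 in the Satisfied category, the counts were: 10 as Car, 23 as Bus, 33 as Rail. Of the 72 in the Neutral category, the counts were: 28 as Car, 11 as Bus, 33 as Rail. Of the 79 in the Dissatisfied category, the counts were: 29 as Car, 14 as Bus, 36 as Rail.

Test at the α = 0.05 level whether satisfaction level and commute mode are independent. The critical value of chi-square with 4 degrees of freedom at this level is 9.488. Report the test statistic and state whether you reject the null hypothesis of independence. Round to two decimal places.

14.88; reject H₀

Row totals: 66, 72, 79. Column totals: 67, 48, 102. Grand total N = 217.
Expected counts (row total × column total / N):
  Satisfied, Car: 66×67/217 = 20.378
  Satisfied, Bus: 66×48/217 = 14.599
  Satisfied, Rail: 66×102/217 = 31.023
  Neutral, Car: 72×67/217 = 22.230
  Neutral, Bus: 72×48/217 = 15.926
  Neutral, Rail: 72×102/217 = 33.843
  Dissatisfied, Car: 79×67/217 = 24.392
  Dissatisfied, Bus: 79×48/217 = 17.475
  Dissatisfied, Rail: 79×102/217 = 37.134
Contributions (O − E)²/E:
  (10 − 20.378)²/20.378 = 5.2853
  (23 − 14.599)²/14.599 = 4.8344
  (33 − 31.023)²/31.023 = 0.1260
  (28 − 22.230)²/22.230 = 1.4977
  (11 − 15.926)²/15.926 = 1.5236
  (33 − 33.843)²/33.843 = 0.0210
  (29 − 24.392)²/24.392 = 0.8705
  (14 − 17.475)²/17.475 = 0.6910
  (36 − 37.134)²/37.134 = 0.0346
χ² = 5.2853 + 4.8344 + 0.1260 + 1.4977 + 1.5236 + 0.0210 + 0.8705 + 0.6910 + 0.0346 = 14.88
df = (3−1)(3−1) = 4. Since 14.88 > 9.488, reject the null hypothesis of independence at α = 0.05.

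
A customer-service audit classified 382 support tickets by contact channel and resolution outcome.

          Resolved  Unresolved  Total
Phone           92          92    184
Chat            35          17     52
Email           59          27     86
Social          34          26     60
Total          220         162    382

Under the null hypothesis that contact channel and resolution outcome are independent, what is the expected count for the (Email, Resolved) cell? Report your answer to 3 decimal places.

49.529

Row total (Email) = 86; column total (Resolved) = 220; grand total N = 382.
Expected count = (row total × column total) / N = 86 × 220 / 382 = 49.529.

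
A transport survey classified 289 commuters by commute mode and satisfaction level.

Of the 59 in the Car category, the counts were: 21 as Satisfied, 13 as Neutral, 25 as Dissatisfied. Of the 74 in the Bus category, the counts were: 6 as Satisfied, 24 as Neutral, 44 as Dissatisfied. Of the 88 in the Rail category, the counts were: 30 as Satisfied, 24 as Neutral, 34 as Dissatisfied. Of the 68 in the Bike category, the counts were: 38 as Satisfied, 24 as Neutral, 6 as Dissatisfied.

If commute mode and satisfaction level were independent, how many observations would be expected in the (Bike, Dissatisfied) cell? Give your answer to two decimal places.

25.65

Row total (Bike) = 68; column total (Dissatisfied) = 109; grand total N = 289.
Expected count = (row total × column total) / N = 68 × 109 / 289 = 25.65.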